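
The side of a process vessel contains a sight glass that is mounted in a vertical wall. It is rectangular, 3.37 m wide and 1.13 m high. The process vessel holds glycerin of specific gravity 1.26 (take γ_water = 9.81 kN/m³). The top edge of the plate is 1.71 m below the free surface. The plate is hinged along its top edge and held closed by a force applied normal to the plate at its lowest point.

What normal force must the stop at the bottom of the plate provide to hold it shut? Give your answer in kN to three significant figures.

P ≈ 58.0 kN

γ = 1.26 × 9.81 = 12.3606 kN/m³.
The centroid lies 1.13/2 = 0.565 m below the top edge, so the centroid depth is h_c = 1.71 + 0.565 = 2.275 m.
A = 3.37 × 1.13 = 3.8081 m².
Resultant F = γ·h_c·A = 12.3606 × 2.275 × 3.8081 = 107.085 kN.
I_c = b·h³/12 = 3.37 × 1.13³/12 = 0.405214 m⁴.
Centre of pressure: y_p = y_c + I_c/(y_c·A) = 2.275 + 0.405214/(2.275 × 3.8081) = 2.275 + 0.0467729 = 2.32177 m along the plane.
The resultant acts 0.565 + 0.0467729 = 0.611773 m (along the plate) below the hinge at the top edge, so the moment about the hinge is M = F × 0.611773 = 107.085 × 0.611773 = 65.5117 kN·m.
A normal force at the bottom, 1.13 m from the hinge, must supply this moment: P = 65.5117/1.13 = 57.975 kN.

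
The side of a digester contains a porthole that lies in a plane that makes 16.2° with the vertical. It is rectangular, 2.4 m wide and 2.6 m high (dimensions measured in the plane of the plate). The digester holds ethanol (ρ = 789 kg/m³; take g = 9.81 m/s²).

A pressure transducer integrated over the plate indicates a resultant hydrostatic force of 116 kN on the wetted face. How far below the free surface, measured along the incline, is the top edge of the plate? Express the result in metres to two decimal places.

γ = ρg = 789 × 9.81 / 1000 = 7.74009 kN/m³.
A = 2.4 × 2.6 = 6.24 m².
From F = γ·h_c·A, the centroid depth is h_c = 116/(7.74009 × 6.24) = 2.40175 m.
The plate makes 16.2° with the vertical, i.e. θ = 90° − 16.2° = 73.8° to the horizontal. Measuring y along the incline from the free-surface line, vertical depth h = y·sinθ with sinθ = 0.960294.
Along the incline, y_c = h_c/sinθ = 2.40175/0.960294 = 2.50106 m.
The centroid lies 2.6/2 = 1.3 m below the top edge, so the top edge sits at y_top = 2.50106 − 1.3 = 1.20106 m along the incline.

y_top ≈ 1.20 m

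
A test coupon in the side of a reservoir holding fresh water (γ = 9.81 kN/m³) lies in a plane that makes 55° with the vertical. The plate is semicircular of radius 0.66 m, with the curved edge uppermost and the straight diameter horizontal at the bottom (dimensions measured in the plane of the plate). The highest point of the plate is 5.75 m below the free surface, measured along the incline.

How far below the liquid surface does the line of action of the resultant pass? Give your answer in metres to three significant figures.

h_p = 3.52 m

γ = 9.81 kN/m³.
The plate makes 55° with the vertical, i.e. θ = 90° − 55° = 35° to the horizontal. Measuring y along the incline from the free-surface line, vertical depth h = y·sinθ with sinθ = 0.573576.
The centroid lies 4r/(3π) = 0.280113 m above the diameter, so r − 4r/(3π) = 0.66 − 0.280113 = 0.379887 m below the topmost point, so y_c = 5.75 + 0.379887 = 6.12989 m and h_c = 6.12989 × 0.573576 = 3.51596 m.
A = πr²/2 = π × 0.66²/2 = 0.684239 m².
Resultant F = γ·h_c·A = 9.81 × 3.51596 × 0.684239 = 23.6005 kN.
I_c = (π/8 − 8/(9π))·r⁴ = 0.109757 × 0.66⁴ = 0.0208261 m⁴.
Centre of pressure: y_p = y_c + I_c/(y_c·A) = 6.12989 + 0.0208261/(6.12989 × 0.684239) = 6.12989 + 0.00496532 = 6.13486 m along the plane.
Vertically, h_p = y_p·sinθ = 6.13486 × 0.573576 = 3.51881 m.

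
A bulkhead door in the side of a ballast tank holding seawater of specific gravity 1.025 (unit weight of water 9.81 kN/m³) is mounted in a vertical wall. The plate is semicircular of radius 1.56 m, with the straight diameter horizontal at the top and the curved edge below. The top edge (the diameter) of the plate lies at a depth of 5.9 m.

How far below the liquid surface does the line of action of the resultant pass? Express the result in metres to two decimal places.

h_p = 6.59 m

γ = 1.025 × 9.81 = 10.05525 kN/m³.
The centroid of a semicircle lies 4r/(3π) = 0.662085 m from the diameter, here below the top edge, so the centroid depth is h_c = 5.9 + 0.662085 = 6.56209 m.
A = πr²/2 = π × 1.56²/2 = 3.82269 m².
Resultant F = γ·h_c·A = 10.05525 × 6.56209 × 3.82269 = 252.234 kN.
I_c = (π/8 − 8/(9π))·r⁴ = 0.109757 × 1.56⁴ = 0.650026 m⁴.
Centre of pressure: y_p = y_c + I_c/(y_c·A) = 6.56209 + 0.650026/(6.56209 × 3.82269) = 6.56209 + 0.0259131 = 6.588 m along the plane.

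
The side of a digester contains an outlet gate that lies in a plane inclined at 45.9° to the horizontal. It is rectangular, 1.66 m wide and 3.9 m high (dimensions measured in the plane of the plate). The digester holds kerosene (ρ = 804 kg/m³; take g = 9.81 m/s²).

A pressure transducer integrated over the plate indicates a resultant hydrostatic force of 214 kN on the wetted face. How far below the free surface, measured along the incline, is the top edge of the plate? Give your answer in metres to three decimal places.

γ = ρg = 804 × 9.81 / 1000 = 7.88724 kN/m³.
A = 1.66 × 3.9 = 6.474 m².
From F = γ·h_c·A, the centroid depth is h_c = 214/(7.88724 × 6.474) = 4.19098 m.
Let θ = 45.9° be the plate's angle to the horizontal; measure y along the incline from where the plane meets the free surface. Vertical depth h = y·sinθ with sinθ = 0.718126.
Along the incline, y_c = h_c/sinθ = 4.19098/0.718126 = 5.836 m.
The centroid lies 3.9/2 = 1.95 m below the top edge, so the top edge sits at y_top = 5.836 − 1.95 = 3.886 m along the incline.

y_top ≈ 3.886 m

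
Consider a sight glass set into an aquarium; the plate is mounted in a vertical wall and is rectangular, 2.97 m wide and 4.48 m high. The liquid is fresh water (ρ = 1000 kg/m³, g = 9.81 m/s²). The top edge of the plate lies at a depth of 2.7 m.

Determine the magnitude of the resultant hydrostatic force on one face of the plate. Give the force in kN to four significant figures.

F ≈ 644.8 kN

γ = ρg = 1000 × 9.81 = 9810 N/m³ = 9.81 kN/m³.
The centroid lies 4.48/2 = 2.24 m below the top edge, so the centroid depth is h_c = 2.7 + 2.24 = 4.94 m.
A = 2.97 × 4.48 = 13.3056 m².
Resultant F = γ·h_c·A = 9.81 × 4.94 × 13.3056 = 644.808 kN.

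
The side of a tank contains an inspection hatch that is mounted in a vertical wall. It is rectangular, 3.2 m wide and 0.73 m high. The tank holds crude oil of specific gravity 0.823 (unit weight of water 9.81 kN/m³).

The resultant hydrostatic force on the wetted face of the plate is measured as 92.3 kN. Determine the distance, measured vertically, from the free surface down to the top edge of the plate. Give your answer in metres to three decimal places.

d_top ≈ 4.529 m

γ = 0.823 × 9.81 = 8.07363 kN/m³.
A = 3.2 × 0.73 = 2.336 m².
From F = γ·h_c·A, the centroid depth is h_c = 92.3/(8.07363 × 2.336) = 4.89396 m.
The centroid lies 0.73/2 = 0.365 m below the top edge, so the top edge sits at h_top = 4.89396 − 0.365 = 4.52896 m below the surface.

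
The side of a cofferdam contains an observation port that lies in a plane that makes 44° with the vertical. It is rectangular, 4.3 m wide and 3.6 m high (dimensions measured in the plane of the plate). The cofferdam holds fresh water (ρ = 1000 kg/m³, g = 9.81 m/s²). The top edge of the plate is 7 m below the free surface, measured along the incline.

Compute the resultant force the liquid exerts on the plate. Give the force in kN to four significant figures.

F ≈ 961.3 kN

γ = ρg = 1000 × 9.81 = 9810 N/m³ = 9.81 kN/m³.
The plate makes 44° with the vertical, i.e. θ = 90° − 44° = 46° to the horizontal. Measuring y along the incline from the free-surface line, vertical depth h = y·sinθ with sinθ = 0.719340.
The centroid lies 3.6/2 = 1.8 m below the top edge, so y_c = 7 + 1.8 = 8.8 m and h_c = 8.8 × 0.719340 = 6.33019 m.
A = 4.3 × 3.6 = 15.48 m².
Resultant F = γ·h_c·A = 9.81 × 6.33019 × 15.48 = 961.295 kN.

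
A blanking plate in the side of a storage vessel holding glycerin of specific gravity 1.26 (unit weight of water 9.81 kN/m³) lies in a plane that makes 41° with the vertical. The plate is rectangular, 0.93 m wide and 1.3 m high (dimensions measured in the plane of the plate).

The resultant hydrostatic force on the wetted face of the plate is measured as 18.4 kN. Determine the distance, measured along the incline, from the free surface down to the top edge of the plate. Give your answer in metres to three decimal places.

y_top ≈ 0.981 m

γ = 1.26 × 9.81 = 12.3606 kN/m³.
A = 0.93 × 1.3 = 1.209 m².
From F = γ·h_c·A, the centroid depth is h_c = 18.4/(12.3606 × 1.209) = 1.23127 m.
The plate makes 41° with the vertical, i.e. θ = 90° − 41° = 49° to the horizontal. Measuring y along the incline from the free-surface line, vertical depth h = y·sinθ with sinθ = 0.754710.
Along the incline, y_c = h_c/sinθ = 1.23127/0.754710 = 1.63145 m.
The centroid lies 1.3/2 = 0.65 m below the top edge, so the top edge sits at y_top = 1.63145 − 0.65 = 0.98145 m along the incline.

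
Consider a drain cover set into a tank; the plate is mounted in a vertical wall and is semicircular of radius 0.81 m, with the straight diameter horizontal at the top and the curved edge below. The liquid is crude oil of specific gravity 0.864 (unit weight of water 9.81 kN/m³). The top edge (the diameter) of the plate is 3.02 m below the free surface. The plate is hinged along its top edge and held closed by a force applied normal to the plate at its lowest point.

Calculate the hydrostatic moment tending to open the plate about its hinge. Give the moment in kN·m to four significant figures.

M ≈ 10.50 kN·m

γ = 0.864 × 9.81 = 8.47584 kN/m³.
The centroid of a semicircle lies 4r/(3π) = 0.343775 m from the diameter, here below the top edge, so the centroid depth is h_c = 3.02 + 0.343775 = 3.36377 m.
A = πr²/2 = π × 0.81²/2 = 1.0306 m².
Resultant F = γ·h_c·A = 8.47584 × 3.36377 × 1.0306 = 29.3832 kN.
I_c = (π/8 − 8/(9π))·r⁴ = 0.109757 × 0.81⁴ = 0.0472468 m⁴.
Centre of pressure: y_p = y_c + I_c/(y_c·A) = 3.36377 + 0.0472468/(3.36377 × 1.0306) = 3.36377 + 0.0136287 = 3.3774 m along the plane.
The resultant acts 0.343775 + 0.0136287 = 0.357404 m (along the plate) below the hinge at the top edge, so the moment about the hinge is M = F × 0.357404 = 29.3832 × 0.357404 = 10.5017 kN·m.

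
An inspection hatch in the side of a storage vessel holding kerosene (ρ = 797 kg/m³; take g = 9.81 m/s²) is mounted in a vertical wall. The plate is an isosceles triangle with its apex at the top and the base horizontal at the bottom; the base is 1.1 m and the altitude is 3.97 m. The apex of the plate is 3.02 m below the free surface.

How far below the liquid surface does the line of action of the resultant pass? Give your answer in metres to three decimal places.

γ = ρg = 797 × 9.81 / 1000 = 7.81857 kN/m³.
With the apex up, the centroid sits 2h/3 = 2 × 3.97/3 = 2.64667 m below the apex, so the centroid depth is h_c = 3.02 + 2.64667 = 5.66667 m.
A = ½ × 1.1 × 3.97 = 2.1835 m².
Resultant F = γ·h_c·A = 7.81857 × 5.66667 × 2.1835 = 96.7405 kN.
I_c = b·h³/36 = 1.1 × 3.97³/36 = 1.91188 m⁴.
Centre of pressure: y_p = y_c + I_c/(y_c·A) = 5.66667 + 1.91188/(5.66667 × 2.1835) = 5.66667 + 0.154518 = 5.82119 m along the plane.

h_p = 5.821 m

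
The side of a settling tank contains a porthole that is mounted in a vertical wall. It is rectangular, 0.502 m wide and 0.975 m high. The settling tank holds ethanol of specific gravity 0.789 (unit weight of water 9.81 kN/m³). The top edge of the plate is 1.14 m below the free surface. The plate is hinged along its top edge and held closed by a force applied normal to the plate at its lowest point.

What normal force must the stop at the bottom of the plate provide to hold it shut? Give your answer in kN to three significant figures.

P ≈ 3.39 kN

γ = 0.789 × 9.81 = 7.74009 kN/m³.
The centroid lies 0.975/2 = 0.4875 m below the top edge, so the centroid depth is h_c = 1.14 + 0.4875 = 1.6275 m.
A = 0.502 × 0.975 = 0.48945 m².
Resultant F = γ·h_c·A = 7.74009 × 1.6275 × 0.48945 = 6.1656 kN.
I_c = b·h³/12 = 0.502 × 0.975³/12 = 0.0387736 m⁴.
Centre of pressure: y_p = y_c + I_c/(y_c·A) = 1.6275 + 0.0387736/(1.6275 × 0.48945) = 1.6275 + 0.0486751 = 1.67618 m along the plane.
The resultant acts 0.4875 + 0.0486751 = 0.536175 m (along the plate) below the hinge at the top edge, so the moment about the hinge is M = F × 0.536175 = 6.1656 × 0.536175 = 3.30584 kN·m.
A normal force at the bottom, 0.975 m from the hinge, must supply this moment: P = 3.30584/0.975 = 3.39061 kN.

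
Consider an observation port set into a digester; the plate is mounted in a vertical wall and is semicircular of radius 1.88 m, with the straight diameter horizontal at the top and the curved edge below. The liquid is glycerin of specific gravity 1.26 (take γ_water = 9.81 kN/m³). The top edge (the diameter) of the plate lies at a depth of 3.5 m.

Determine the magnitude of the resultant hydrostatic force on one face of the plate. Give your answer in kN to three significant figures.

F ≈ 295 kN

γ = 1.26 × 9.81 = 12.3606 kN/m³.
The centroid of a semicircle lies 4r/(3π) = 0.797897 m from the diameter, here below the top edge, so the centroid depth is h_c = 3.5 + 0.797897 = 4.2979 m.
A = πr²/2 = π × 1.88²/2 = 5.55182 m².
Resultant F = γ·h_c·A = 12.3606 × 4.2979 × 5.55182 = 294.938 kN.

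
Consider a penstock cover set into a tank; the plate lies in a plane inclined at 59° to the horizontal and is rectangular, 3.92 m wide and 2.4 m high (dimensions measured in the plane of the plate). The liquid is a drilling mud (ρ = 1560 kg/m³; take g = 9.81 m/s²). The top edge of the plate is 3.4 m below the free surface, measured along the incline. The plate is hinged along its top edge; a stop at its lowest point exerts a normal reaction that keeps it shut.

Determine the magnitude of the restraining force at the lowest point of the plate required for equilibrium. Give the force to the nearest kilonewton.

γ = ρg = 1560 × 9.81 / 1000 = 15.3036 kN/m³.
Let θ = 59° be the plate's angle to the horizontal; measure y along the incline from where the plane meets the free surface. Vertical depth h = y·sinθ with sinθ = 0.857167.
The centroid lies 2.4/2 = 1.2 m below the top edge, so y_c = 3.4 + 1.2 = 4.6 m and h_c = 4.6 × 0.857167 = 3.94297 m.
A = 3.92 × 2.4 = 9.408 m².
Resultant F = γ·h_c·A = 15.3036 × 3.94297 × 9.408 = 567.694 kN.
I_c = b·h³/12 = 3.92 × 2.4³/12 = 4.51584 m⁴.
Centre of pressure: y_p = y_c + I_c/(y_c·A) = 4.6 + 4.51584/(4.6 × 9.408) = 4.6 + 0.104348 = 4.70435 m along the plane.
The resultant acts 1.2 + 0.104348 = 1.30435 m (along the plate) below the hinge at the top edge, so the moment about the hinge is M = F × 1.30435 = 567.694 × 1.30435 = 740.472 kN·m.
A normal force at the bottom, 2.4 m from the hinge, must supply this moment: P = 740.472/2.4 = 308.53 kN.

P ≈ 309 kN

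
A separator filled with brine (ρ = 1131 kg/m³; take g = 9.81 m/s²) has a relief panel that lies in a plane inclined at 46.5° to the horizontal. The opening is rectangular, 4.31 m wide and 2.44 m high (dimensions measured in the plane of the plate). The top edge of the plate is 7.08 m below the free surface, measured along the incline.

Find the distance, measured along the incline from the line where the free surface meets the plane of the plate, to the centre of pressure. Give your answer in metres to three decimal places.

y_p = 8.360 m

γ = ρg = 1131 × 9.81 / 1000 = 11.09511 kN/m³.
Let θ = 46.5° be the plate's angle to the horizontal; measure y along the incline from where the plane meets the free surface. Vertical depth h = y·sinθ with sinθ = 0.725374.
The centroid lies 2.44/2 = 1.22 m below the top edge, so y_c = 7.08 + 1.22 = 8.3 m and h_c = 8.3 × 0.725374 = 6.0206 m.
A = 4.31 × 2.44 = 10.5164 m².
Resultant F = γ·h_c·A = 11.09511 × 6.0206 × 10.5164 = 702.487 kN.
I_c = b·h³/12 = 4.31 × 2.44³/12 = 5.21754 m⁴.
Centre of pressure: y_p = y_c + I_c/(y_c·A) = 8.3 + 5.21754/(8.3 × 10.5164) = 8.3 + 0.0597751 = 8.35978 m along the plane.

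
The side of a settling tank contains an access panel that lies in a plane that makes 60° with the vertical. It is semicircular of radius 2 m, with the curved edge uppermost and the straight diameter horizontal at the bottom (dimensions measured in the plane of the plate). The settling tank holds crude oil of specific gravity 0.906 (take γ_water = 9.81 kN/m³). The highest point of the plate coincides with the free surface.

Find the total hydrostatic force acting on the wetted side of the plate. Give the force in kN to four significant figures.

γ = 0.906 × 9.81 = 8.88786 kN/m³.
The plate makes 60° with the vertical, i.e. θ = 90° − 60° = 30° to the horizontal. Measuring y along the incline from the free-surface line, vertical depth h = y·sinθ with sinθ = 0.500000.
The centroid lies 4r/(3π) = 0.848826 m above the diameter, so r − 4r/(3π) = 2 − 0.848826 = 1.15117 m below the topmost point, so y_c = 1.15117 m and h_c = 1.15117 × 0.500000 = 0.575585 m.
A = πr²/2 = π × 2²/2 = 6.28319 m².
Resultant F = γ·h_c·A = 8.88786 × 0.575585 × 6.28319 = 32.143 kN.

F ≈ 32.14 kN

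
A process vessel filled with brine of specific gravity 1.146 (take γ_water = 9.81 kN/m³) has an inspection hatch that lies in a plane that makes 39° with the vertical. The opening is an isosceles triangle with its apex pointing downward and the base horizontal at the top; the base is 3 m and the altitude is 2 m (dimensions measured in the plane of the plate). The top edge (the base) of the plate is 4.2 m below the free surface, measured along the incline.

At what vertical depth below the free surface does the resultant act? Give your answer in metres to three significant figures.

h_p = 3.82 m

γ = 1.146 × 9.81 = 11.24226 kN/m³.
The plate makes 39° with the vertical, i.e. θ = 90° − 39° = 51° to the horizontal. Measuring y along the incline from the free-surface line, vertical depth h = y·sinθ with sinθ = 0.777146.
With the apex down, the centroid sits h/3 = 2/3 = 0.666667 m below the base (the top edge), so y_c = 4.2 + 0.666667 = 4.86667 m and h_c = 4.86667 × 0.777146 = 3.78211 m.
A = ½ × 3 × 2 = 3 m².
Resultant F = γ·h_c·A = 11.24226 × 3.78211 × 3 = 127.558 kN.
I_c = b·h³/36 = 3 × 2³/36 = 0.666667 m⁴.
Centre of pressure: y_p = y_c + I_c/(y_c·A) = 4.86667 + 0.666667/(4.86667 × 3) = 4.86667 + 0.0456621 = 4.91233 m along the plane.
Vertically, h_p = y_p·sinθ = 4.91233 × 0.777146 = 3.8176 m.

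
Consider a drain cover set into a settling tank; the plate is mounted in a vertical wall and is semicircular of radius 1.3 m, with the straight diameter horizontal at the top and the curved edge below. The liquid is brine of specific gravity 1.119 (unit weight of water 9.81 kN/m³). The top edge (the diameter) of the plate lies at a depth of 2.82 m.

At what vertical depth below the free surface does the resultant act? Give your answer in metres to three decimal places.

γ = 1.119 × 9.81 = 10.97739 kN/m³.
The centroid of a semicircle lies 4r/(3π) = 0.551737 m from the diameter, here below the top edge, so the centroid depth is h_c = 2.82 + 0.551737 = 3.37174 m.
A = πr²/2 = π × 1.3²/2 = 2.65465 m².
Resultant F = γ·h_c·A = 10.97739 × 3.37174 × 2.65465 = 98.2563 kN.
I_c = (π/8 − 8/(9π))·r⁴ = 0.109757 × 1.3⁴ = 0.313477 m⁴.
Centre of pressure: y_p = y_c + I_c/(y_c·A) = 3.37174 + 0.313477/(3.37174 × 2.65465) = 3.37174 + 0.0350223 = 3.40676 m along the plane.

h_p = 3.407 m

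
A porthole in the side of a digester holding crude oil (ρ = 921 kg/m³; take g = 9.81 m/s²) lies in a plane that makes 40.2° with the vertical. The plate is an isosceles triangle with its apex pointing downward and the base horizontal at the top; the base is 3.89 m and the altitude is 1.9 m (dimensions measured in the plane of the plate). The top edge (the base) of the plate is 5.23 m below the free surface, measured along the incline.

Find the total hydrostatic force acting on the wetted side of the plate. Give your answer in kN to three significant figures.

γ = ρg = 921 × 9.81 / 1000 = 9.03501 kN/m³.
The plate makes 40.2° with the vertical, i.e. θ = 90° − 40.2° = 49.8° to the horizontal. Measuring y along the incline from the free-surface line, vertical depth h = y·sinθ with sinθ = 0.763796.
With the apex down, the centroid sits h/3 = 1.9/3 = 0.633333 m below the base (the top edge), so y_c = 5.23 + 0.633333 = 5.86333 m and h_c = 5.86333 × 0.763796 = 4.47839 m.
A = ½ × 3.89 × 1.9 = 3.6955 m².
Resultant F = γ·h_c·A = 9.03501 × 4.47839 × 3.6955 = 149.528 kN.

F ≈ 150 kN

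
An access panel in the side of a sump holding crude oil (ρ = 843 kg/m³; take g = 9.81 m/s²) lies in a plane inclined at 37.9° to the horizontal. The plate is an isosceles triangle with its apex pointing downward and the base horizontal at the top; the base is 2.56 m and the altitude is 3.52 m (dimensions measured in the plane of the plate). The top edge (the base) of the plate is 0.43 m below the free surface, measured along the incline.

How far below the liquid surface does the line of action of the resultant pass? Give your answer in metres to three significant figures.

h_p = 1.25 m

γ = ρg = 843 × 9.81 / 1000 = 8.26983 kN/m³.
Let θ = 37.9° be the plate's angle to the horizontal; measure y along the incline from where the plane meets the free surface. Vertical depth h = y·sinθ with sinθ = 0.614285.
With the apex down, the centroid sits h/3 = 3.52/3 = 1.17333 m below the base (the top edge), so y_c = 0.43 + 1.17333 = 1.60333 m and h_c = 1.60333 × 0.614285 = 0.984902 m.
A = ½ × 2.56 × 3.52 = 4.5056 m².
Resultant F = γ·h_c·A = 8.26983 × 0.984902 × 4.5056 = 36.698 kN.
I_c = b·h³/36 = 2.56 × 3.52³/36 = 3.10145 m⁴.
Centre of pressure: y_p = y_c + I_c/(y_c·A) = 1.60333 + 3.10145/(1.60333 × 4.5056) = 1.60333 + 0.429328 = 2.03266 m along the plane.
Vertically, h_p = y_p·sinθ = 2.03266 × 0.614285 = 1.24863 m.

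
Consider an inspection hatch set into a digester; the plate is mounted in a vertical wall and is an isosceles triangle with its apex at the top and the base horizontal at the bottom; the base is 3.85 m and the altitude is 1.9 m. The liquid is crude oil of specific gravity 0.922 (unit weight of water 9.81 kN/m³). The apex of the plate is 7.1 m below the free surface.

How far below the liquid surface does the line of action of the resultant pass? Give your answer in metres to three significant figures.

γ = 0.922 × 9.81 = 9.04482 kN/m³.
With the apex up, the centroid sits 2h/3 = 2 × 1.9/3 = 1.26667 m below the apex, so the centroid depth is h_c = 7.1 + 1.26667 = 8.36667 m.
A = ½ × 3.85 × 1.9 = 3.6575 m².
Resultant F = γ·h_c·A = 9.04482 × 8.36667 × 3.6575 = 276.781 kN.
I_c = b·h³/36 = 3.85 × 1.9³/36 = 0.733532 m⁴.
Centre of pressure: y_p = y_c + I_c/(y_c·A) = 8.36667 + 0.733532/(8.36667 × 3.6575) = 8.36667 + 0.0239708 = 8.39064 m along the plane.

h_p = 8.39 m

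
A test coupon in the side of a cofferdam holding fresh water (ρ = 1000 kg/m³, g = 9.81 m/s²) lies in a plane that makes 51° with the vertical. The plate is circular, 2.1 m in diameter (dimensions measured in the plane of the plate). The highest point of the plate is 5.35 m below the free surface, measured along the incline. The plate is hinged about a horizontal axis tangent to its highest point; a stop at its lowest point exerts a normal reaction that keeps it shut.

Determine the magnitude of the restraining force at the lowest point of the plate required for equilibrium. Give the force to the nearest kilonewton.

γ = ρg = 1000 × 9.81 = 9810 N/m³ = 9.81 kN/m³.
The plate makes 51° with the vertical, i.e. θ = 90° − 51° = 39° to the horizontal. Measuring y along the incline from the free-surface line, vertical depth h = y·sinθ with sinθ = 0.629320.
The centroid is at the centre, 1.05 m below the top of the plate, so y_c = 5.35 + 1.05 = 6.4 m and h_c = 6.4 × 0.629320 = 4.02765 m.
A = π(1.05)² = 3.46361 m².
Resultant F = γ·h_c·A = 9.81 × 4.02765 × 3.46361 = 136.852 kN.
I_c = πr⁴/4 = π × 1.05⁴/4 = 0.954656 m⁴.
Centre of pressure: y_p = y_c + I_c/(y_c·A) = 6.4 + 0.954656/(6.4 × 3.46361) = 6.4 + 0.0430663 = 6.44307 m along the plane.
The resultant acts 1.05 + 0.0430663 = 1.09307 m (along the plate) below the hinge at the top edge, so the moment about the hinge is M = F × 1.09307 = 136.852 × 1.09307 = 149.589 kN·m.
A normal force at the bottom, 2.1 m from the hinge, must supply this moment: P = 149.589/2.1 = 71.2329 kN.

P ≈ 71 kN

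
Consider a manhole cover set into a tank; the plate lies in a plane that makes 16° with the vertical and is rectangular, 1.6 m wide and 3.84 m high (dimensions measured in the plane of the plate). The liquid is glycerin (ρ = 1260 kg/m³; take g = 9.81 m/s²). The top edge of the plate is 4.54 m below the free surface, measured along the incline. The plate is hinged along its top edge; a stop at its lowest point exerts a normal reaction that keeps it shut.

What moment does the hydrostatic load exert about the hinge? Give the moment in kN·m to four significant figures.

M ≈ 995.2 kN·m

γ = ρg = 1260 × 9.81 / 1000 = 12.3606 kN/m³.
The plate makes 16° with the vertical, i.e. θ = 90° − 16° = 74° to the horizontal. Measuring y along the incline from the free-surface line, vertical depth h = y·sinθ with sinθ = 0.961262.
The centroid lies 3.84/2 = 1.92 m below the top edge, so y_c = 4.54 + 1.92 = 6.46 m and h_c = 6.46 × 0.961262 = 6.20975 m.
A = 1.6 × 3.84 = 6.144 m².
Resultant F = γ·h_c·A = 12.3606 × 6.20975 × 6.144 = 471.59 kN.
I_c = b·h³/12 = 1.6 × 3.84³/12 = 7.54975 m⁴.
Centre of pressure: y_p = y_c + I_c/(y_c·A) = 6.46 + 7.54975/(6.46 × 6.144) = 6.46 + 0.190217 = 6.65022 m along the plane.
The resultant acts 1.92 + 0.190217 = 2.11022 m (along the plate) below the hinge at the top edge, so the moment about the hinge is M = F × 2.11022 = 471.59 × 2.11022 = 995.159 kN·m.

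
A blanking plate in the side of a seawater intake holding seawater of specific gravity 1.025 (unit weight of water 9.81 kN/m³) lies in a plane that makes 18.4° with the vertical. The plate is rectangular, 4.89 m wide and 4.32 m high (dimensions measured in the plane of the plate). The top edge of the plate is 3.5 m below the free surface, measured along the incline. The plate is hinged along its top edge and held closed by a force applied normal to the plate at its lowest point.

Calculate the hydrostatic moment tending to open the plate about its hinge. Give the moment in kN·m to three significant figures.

M ≈ 2780 kN·m

γ = 1.025 × 9.81 = 10.05525 kN/m³.
The plate makes 18.4° with the vertical, i.e. θ = 90° − 18.4° = 71.6° to the horizontal. Measuring y along the incline from the free-surface line, vertical depth h = y·sinθ with sinθ = 0.948876.
The centroid lies 4.32/2 = 2.16 m below the top edge, so y_c = 3.5 + 2.16 = 5.66 m and h_c = 5.66 × 0.948876 = 5.37064 m.
A = 4.89 × 4.32 = 21.1248 m².
Resultant F = γ·h_c·A = 10.05525 × 5.37064 × 21.1248 = 1140.81 kN.
I_c = b·h³/12 = 4.89 × 4.32³/12 = 32.8533 m⁴.
Centre of pressure: y_p = y_c + I_c/(y_c·A) = 5.66 + 32.8533/(5.66 × 21.1248) = 5.66 + 0.27477 = 5.93477 m along the plane.
The resultant acts 2.16 + 0.27477 = 2.43477 m (along the plate) below the hinge at the top edge, so the moment about the hinge is M = F × 2.43477 = 1140.81 × 2.43477 = 2777.61 kN·m.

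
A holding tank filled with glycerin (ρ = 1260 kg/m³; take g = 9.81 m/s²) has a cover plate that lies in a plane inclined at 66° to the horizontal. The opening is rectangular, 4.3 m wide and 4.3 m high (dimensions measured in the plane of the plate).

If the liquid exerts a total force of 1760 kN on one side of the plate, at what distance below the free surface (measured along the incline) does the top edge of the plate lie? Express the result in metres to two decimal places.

y_top ≈ 6.28 m

γ = ρg = 1260 × 9.81 / 1000 = 12.3606 kN/m³.
A = 4.3 × 4.3 = 18.49 m².
From F = γ·h_c·A, the centroid depth is h_c = 1760/(12.3606 × 18.49) = 7.70081 m.
Let θ = 66° be the plate's angle to the horizontal; measure y along the incline from where the plane meets the free surface. Vertical depth h = y·sinθ with sinθ = 0.913545.
Along the incline, y_c = h_c/sinθ = 7.70081/0.913545 = 8.42959 m.
The centroid lies 4.3/2 = 2.15 m below the top edge, so the top edge sits at y_top = 8.42959 − 2.15 = 6.27959 m along the incline.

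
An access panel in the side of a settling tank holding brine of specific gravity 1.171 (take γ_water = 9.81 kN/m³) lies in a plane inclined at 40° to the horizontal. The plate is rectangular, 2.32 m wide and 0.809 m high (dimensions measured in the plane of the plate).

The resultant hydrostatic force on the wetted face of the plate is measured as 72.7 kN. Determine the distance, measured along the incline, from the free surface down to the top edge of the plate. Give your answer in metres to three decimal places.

γ = 1.171 × 9.81 = 11.48751 kN/m³.
A = 2.32 × 0.809 = 1.87688 m².
From F = γ·h_c·A, the centroid depth is h_c = 72.7/(11.48751 × 1.87688) = 3.37188 m.
Let θ = 40° be the plate's angle to the horizontal; measure y along the incline from where the plane meets the free surface. Vertical depth h = y·sinθ with sinθ = 0.642788.
Along the incline, y_c = h_c/sinθ = 3.37188/0.642788 = 5.24571 m.
The centroid lies 0.809/2 = 0.4045 m below the top edge, so the top edge sits at y_top = 5.24571 − 0.4045 = 4.84121 m along the incline.

y_top ≈ 4.841 m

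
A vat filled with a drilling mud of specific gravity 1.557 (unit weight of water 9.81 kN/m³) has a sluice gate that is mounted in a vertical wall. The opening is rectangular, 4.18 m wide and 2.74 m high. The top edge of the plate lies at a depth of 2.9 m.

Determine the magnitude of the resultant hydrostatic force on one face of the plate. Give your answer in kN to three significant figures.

γ = 1.557 × 9.81 = 15.27417 kN/m³.
The centroid lies 2.74/2 = 1.37 m below the top edge, so the centroid depth is h_c = 2.9 + 1.37 = 4.27 m.
A = 4.18 × 2.74 = 11.4532 m².
Resultant F = γ·h_c·A = 15.27417 × 4.27 × 11.4532 = 746.986 kN.

F ≈ 747 kN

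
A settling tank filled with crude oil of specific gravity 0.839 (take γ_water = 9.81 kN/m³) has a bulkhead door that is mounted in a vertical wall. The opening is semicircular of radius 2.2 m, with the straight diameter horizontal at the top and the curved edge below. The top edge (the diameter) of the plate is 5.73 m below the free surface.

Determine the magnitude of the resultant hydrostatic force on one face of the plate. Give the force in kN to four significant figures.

F ≈ 417.0 kN

γ = 0.839 × 9.81 = 8.23059 kN/m³.
The centroid of a semicircle lies 4r/(3π) = 0.933709 m from the diameter, here below the top edge, so the centroid depth is h_c = 5.73 + 0.933709 = 6.66371 m.
A = πr²/2 = π × 2.2²/2 = 7.60265 m².
Resultant F = γ·h_c·A = 8.23059 × 6.66371 × 7.60265 = 416.977 kN.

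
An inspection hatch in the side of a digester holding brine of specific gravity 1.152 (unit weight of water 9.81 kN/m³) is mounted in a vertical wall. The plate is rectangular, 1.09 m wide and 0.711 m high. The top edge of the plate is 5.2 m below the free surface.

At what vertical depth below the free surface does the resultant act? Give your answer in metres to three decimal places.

γ = 1.152 × 9.81 = 11.30112 kN/m³.
The centroid lies 0.711/2 = 0.3555 m below the top edge, so the centroid depth is h_c = 5.2 + 0.3555 = 5.5555 m.
A = 1.09 × 0.711 = 0.77499 m².
Resultant F = γ·h_c·A = 11.30112 × 5.5555 × 0.77499 = 48.6565 kN.
I_c = b·h³/12 = 1.09 × 0.711³/12 = 0.0326478 m⁴.
Centre of pressure: y_p = y_c + I_c/(y_c·A) = 5.5555 + 0.0326478/(5.5555 × 0.77499) = 5.5555 + 0.00758289 = 5.56308 m along the plane.

h_p = 5.563 m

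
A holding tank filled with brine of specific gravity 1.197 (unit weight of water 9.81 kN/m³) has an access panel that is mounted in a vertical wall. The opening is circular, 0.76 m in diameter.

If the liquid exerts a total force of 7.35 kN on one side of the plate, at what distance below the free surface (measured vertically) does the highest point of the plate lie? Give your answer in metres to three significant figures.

d_top ≈ 1.00 m

γ = 1.197 × 9.81 = 11.74257 kN/m³.
A = π(0.38)² = 0.453646 m².
From F = γ·h_c·A, the centroid depth is h_c = 7.35/(11.74257 × 0.453646) = 1.37977 m.
The centroid is at the centre, 0.38 m below the top of the plate, so the highest point sits at h_top = 1.37977 − 0.38 = 0.99977 m below the surface.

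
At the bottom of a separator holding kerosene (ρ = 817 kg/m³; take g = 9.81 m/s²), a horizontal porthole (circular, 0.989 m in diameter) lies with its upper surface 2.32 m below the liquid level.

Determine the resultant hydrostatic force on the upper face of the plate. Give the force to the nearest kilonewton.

F ≈ 14 kN

γ = ρg = 817 × 9.81 / 1000 = 8.01477 kN/m³.
The plate is horizontal, so pressure is uniform at p = γ·h = 8.01477 × 2.32 = 18.5943 kN/m².
A = π(0.4945)² = 0.768214 m².
F = p·A = 18.5943 × 0.768214 = 14.2844 kN.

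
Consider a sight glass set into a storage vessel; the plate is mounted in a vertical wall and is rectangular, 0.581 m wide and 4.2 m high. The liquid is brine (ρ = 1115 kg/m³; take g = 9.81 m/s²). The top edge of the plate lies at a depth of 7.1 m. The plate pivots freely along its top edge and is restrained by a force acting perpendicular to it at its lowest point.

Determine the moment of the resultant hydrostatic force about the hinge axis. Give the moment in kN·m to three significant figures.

γ = ρg = 1115 × 9.81 / 1000 = 10.93815 kN/m³.
The centroid lies 4.2/2 = 2.1 m below the top edge, so the centroid depth is h_c = 7.1 + 2.1 = 9.2 m.
A = 0.581 × 4.2 = 2.4402 m².
Resultant F = γ·h_c·A = 10.93815 × 9.2 × 2.4402 = 245.56 kN.
I_c = b·h³/12 = 0.581 × 4.2³/12 = 3.58709 m⁴.
Centre of pressure: y_p = y_c + I_c/(y_c·A) = 9.2 + 3.58709/(9.2 × 2.4402) = 9.2 + 0.159782 = 9.35978 m along the plane.
The resultant acts 2.1 + 0.159782 = 2.25978 m (along the plate) below the hinge at the top edge, so the moment about the hinge is M = F × 2.25978 = 245.56 × 2.25978 = 554.912 kN·m.

M ≈ 555 kN·m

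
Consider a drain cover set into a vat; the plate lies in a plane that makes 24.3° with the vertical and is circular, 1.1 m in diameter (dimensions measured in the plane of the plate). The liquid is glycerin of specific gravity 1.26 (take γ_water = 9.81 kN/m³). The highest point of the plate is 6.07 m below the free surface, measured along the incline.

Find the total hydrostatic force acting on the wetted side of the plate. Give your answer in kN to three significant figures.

γ = 1.26 × 9.81 = 12.3606 kN/m³.
The plate makes 24.3° with the vertical, i.e. θ = 90° − 24.3° = 65.7° to the horizontal. Measuring y along the incline from the free-surface line, vertical depth h = y·sinθ with sinθ = 0.911403.
The centroid is at the centre, 0.55 m below the top of the plate, so y_c = 6.07 + 0.55 = 6.62 m and h_c = 6.62 × 0.911403 = 6.03349 m.
A = π(0.55)² = 0.950332 m².
Resultant F = γ·h_c·A = 12.3606 × 6.03349 × 0.950332 = 70.8734 kN.

F ≈ 70.9 kN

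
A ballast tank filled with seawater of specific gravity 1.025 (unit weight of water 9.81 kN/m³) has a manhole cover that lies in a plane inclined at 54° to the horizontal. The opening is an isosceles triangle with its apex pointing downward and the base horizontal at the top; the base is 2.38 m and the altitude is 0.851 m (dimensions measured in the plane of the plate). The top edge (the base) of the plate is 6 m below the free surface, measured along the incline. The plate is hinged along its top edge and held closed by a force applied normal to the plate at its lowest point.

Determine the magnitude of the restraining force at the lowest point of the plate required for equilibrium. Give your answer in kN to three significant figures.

γ = 1.025 × 9.81 = 10.05525 kN/m³.
Let θ = 54° be the plate's angle to the horizontal; measure y along the incline from where the plane meets the free surface. Vertical depth h = y·sinθ with sinθ = 0.809017.
With the apex down, the centroid sits h/3 = 0.851/3 = 0.283667 m below the base (the top edge), so y_c = 6 + 0.283667 = 6.28367 m and h_c = 6.28367 × 0.809017 = 5.0836 m.
A = ½ × 2.38 × 0.851 = 1.01269 m².
Resultant F = γ·h_c·A = 10.05525 × 5.0836 × 1.01269 = 51.7655 kN.
I_c = b·h³/36 = 2.38 × 0.851³/36 = 0.040744 m⁴.
Centre of pressure: y_p = y_c + I_c/(y_c·A) = 6.28367 + 0.040744/(6.28367 × 1.01269) = 6.28367 + 0.00640286 = 6.29007 m along the plane.
The resultant acts 0.283667 + 0.00640286 = 0.29007 m (along the plate) below the hinge at the top edge, so the moment about the hinge is M = F × 0.29007 = 51.7655 × 0.29007 = 15.0156 kN·m.
A normal force at the bottom, 0.851 m from the hinge, must supply this moment: P = 15.0156/0.851 = 17.6447 kN.

P ≈ 17.6 kN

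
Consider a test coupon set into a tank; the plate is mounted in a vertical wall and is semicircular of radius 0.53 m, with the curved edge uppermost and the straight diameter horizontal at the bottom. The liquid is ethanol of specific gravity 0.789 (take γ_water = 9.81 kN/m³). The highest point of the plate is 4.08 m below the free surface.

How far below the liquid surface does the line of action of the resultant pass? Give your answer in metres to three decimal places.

γ = 0.789 × 9.81 = 7.74009 kN/m³.
The centroid lies 4r/(3π) = 0.224939 m above the diameter, so r − 4r/(3π) = 0.53 − 0.224939 = 0.305061 m below the topmost point, so the centroid depth is h_c = 4.08 + 0.305061 = 4.38506 m.
A = πr²/2 = π × 0.53²/2 = 0.441237 m².
Resultant F = γ·h_c·A = 7.74009 × 4.38506 × 0.441237 = 14.9759 kN.
I_c = (π/8 − 8/(9π))·r⁴ = 0.109757 × 0.53⁴ = 0.00866036 m⁴.
Centre of pressure: y_p = y_c + I_c/(y_c·A) = 4.38506 + 0.00866036/(4.38506 × 0.441237) = 4.38506 + 0.00447598 = 4.38954 m along the plane.

h_p = 4.390 m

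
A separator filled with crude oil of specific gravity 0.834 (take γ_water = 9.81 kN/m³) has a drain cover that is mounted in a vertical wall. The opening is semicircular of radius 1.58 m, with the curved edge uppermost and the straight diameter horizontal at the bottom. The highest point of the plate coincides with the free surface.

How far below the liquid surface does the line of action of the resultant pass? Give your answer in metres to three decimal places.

γ = 0.834 × 9.81 = 8.18154 kN/m³.
The centroid lies 4r/(3π) = 0.670573 m above the diameter, so r − 4r/(3π) = 1.58 − 0.670573 = 0.909427 m below the topmost point, so the centroid depth is h_c = 0.909427 m.
A = πr²/2 = π × 1.58²/2 = 3.92134 m².
Resultant F = γ·h_c·A = 8.18154 × 0.909427 × 3.92134 = 29.1768 kN.
I_c = (π/8 − 8/(9π))·r⁴ = 0.109757 × 1.58⁴ = 0.684007 m⁴.
Centre of pressure: y_p = y_c + I_c/(y_c·A) = 0.909427 + 0.684007/(0.909427 × 3.92134) = 0.909427 + 0.191804 = 1.10123 m along the plane.

h_p = 1.101 m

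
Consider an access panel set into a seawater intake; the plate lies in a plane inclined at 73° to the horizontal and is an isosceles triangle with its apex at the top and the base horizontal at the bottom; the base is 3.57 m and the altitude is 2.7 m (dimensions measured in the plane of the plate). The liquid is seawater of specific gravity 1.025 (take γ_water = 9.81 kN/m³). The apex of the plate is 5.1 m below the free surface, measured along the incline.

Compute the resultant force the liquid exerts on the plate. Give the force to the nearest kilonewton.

F ≈ 320 kN

γ = 1.025 × 9.81 = 10.05525 kN/m³.
Let θ = 73° be the plate's angle to the horizontal; measure y along the incline from where the plane meets the free surface. Vertical depth h = y·sinθ with sinθ = 0.956305.
With the apex up, the centroid sits 2h/3 = 2 × 2.7/3 = 1.8 m below the apex, so y_c = 5.1 + 1.8 = 6.9 m and h_c = 6.9 × 0.956305 = 6.5985 m.
A = ½ × 3.57 × 2.7 = 4.8195 m².
Resultant F = γ·h_c·A = 10.05525 × 6.5985 × 4.8195 = 319.772 kN.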